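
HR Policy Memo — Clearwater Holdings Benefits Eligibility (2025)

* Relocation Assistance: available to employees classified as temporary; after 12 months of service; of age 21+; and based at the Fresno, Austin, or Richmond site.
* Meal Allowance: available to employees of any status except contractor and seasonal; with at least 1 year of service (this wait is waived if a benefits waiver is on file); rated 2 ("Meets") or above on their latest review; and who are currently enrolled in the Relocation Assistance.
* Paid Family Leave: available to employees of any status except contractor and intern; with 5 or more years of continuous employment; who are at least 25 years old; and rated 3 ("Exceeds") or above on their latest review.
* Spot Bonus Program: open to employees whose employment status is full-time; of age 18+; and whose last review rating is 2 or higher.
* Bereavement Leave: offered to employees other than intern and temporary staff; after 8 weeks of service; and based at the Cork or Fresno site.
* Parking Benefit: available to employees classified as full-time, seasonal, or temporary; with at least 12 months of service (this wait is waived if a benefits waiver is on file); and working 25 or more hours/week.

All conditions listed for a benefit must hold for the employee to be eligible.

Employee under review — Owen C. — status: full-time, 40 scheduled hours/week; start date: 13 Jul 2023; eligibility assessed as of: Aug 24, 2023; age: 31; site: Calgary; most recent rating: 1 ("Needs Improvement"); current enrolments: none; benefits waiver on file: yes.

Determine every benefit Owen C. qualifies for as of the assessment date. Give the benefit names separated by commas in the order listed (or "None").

Service from 13 Jul 2023 to Aug 24, 2023: 42 days.
Relocation Assistance — status full-time ✗ (requires temporary) → not eligible.
Meal Allowance — status full-time ✓ (not excluded); benefits waiver on file ✓; rating 1 < 2 ✗ → not eligible.
Paid Family Leave — status full-time ✓ (not excluded); service 42 days < 5 years (≈1825 days) ✗ → not eligible.
Spot Bonus Program — status full-time ✓; age 31 ≥ 18 ✓; rating 1 < 2 ✗ → not eligible.
Bereavement Leave — status full-time ✓ (not excluded); service 42 days < 8 weeks (≈56 days) ✗ → not eligible.
Parking Benefit — status full-time ✓; benefits waiver on file ✓; 40 hrs/wk ≥ 25 ✓ → eligible.

Parking Benefit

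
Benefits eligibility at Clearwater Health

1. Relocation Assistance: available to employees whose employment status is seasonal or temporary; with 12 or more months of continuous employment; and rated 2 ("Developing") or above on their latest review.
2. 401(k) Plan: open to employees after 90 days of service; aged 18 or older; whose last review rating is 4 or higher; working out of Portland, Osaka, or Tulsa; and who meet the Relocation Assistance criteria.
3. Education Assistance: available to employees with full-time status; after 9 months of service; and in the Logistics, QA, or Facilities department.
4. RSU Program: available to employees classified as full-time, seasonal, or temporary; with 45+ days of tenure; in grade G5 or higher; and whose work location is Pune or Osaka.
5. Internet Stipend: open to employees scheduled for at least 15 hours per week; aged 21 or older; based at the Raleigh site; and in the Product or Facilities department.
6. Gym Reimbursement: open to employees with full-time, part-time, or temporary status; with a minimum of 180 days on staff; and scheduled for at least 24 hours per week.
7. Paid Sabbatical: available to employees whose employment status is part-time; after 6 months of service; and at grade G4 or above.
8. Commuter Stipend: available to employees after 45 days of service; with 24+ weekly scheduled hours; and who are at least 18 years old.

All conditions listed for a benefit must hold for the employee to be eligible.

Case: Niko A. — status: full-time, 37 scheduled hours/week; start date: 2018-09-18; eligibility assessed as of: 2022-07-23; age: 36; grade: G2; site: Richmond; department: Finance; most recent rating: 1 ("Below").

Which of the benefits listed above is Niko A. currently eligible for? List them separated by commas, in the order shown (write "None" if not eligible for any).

Gym Reimbursement, Commuter Stipend

Service from 2018-09-18 to 2022-07-23: 1404 days.
Relocation Assistance — status full-time ✗ (requires seasonal or temporary) → not eligible.
401(k) Plan — service 1404 days ≥ 90 days ✓; age 36 ≥ 18 ✓; rating 1 < 4 ✗ → not eligible.
Education Assistance — status full-time ✓; service 1404 days ≥ 9 months (≈270 days) ✓; dept Finance ✗ → not eligible.
RSU Program — status full-time ✓; service 1404 days ≥ 45 days ✓; grade G2 < G5 ✗ → not eligible.
Internet Stipend — 37 hrs/wk ≥ 15 ✓; age 36 ≥ 21 ✓; site Richmond ✗ (not Raleigh) → not eligible.
Gym Reimbursement — status full-time ✓; service 1404 days ≥ 180 days ✓; 37 hrs/wk ≥ 24 ✓ → eligible.
Paid Sabbatical — status full-time ✗ (requires part-time) → not eligible.
Commuter Stipend — service 1404 days ≥ 45 days ✓; 37 hrs/wk ≥ 24 ✓; age 36 ≥ 18 ✓ → eligible.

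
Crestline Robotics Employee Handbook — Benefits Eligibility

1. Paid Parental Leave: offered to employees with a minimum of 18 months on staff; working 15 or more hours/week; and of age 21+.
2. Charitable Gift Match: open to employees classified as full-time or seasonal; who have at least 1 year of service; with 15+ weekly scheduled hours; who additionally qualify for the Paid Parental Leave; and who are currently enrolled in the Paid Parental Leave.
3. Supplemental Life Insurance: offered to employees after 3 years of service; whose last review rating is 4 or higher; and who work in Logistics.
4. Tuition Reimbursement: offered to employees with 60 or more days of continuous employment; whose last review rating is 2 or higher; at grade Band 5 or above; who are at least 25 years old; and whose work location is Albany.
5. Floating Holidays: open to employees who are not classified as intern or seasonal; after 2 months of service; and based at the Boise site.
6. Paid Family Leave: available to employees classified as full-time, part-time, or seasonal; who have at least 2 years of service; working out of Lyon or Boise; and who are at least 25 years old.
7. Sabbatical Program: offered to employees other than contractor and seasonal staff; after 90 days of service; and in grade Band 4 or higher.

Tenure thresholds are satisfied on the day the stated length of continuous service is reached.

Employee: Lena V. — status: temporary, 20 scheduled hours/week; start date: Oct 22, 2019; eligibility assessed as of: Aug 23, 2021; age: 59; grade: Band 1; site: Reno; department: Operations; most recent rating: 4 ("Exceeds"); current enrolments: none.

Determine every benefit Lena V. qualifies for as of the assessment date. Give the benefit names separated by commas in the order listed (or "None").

Paid Parental Leave

Service from Oct 22, 2019 to Aug 23, 2021: 671 days.
Paid Parental Leave — service 671 days ≥ 18 months (≈540 days) ✓; 20 hrs/wk ≥ 15 ✓; age 59 ≥ 21 ✓ → eligible.
Charitable Gift Match — status temporary ✗ (requires full-time or seasonal) → not eligible.
Supplemental Life Insurance — service 671 days < 3 years (≈1095 days) ✗ → not eligible.
Tuition Reimbursement — service 671 days ≥ 60 days ✓; rating 4 ≥ 2 ✓; grade Band 1 < Band 5 ✗ → not eligible.
Floating Holidays — status temporary ✓ (not excluded); service 671 days ≥ 2 months (≈60 days) ✓; site Reno ✗ (not Boise) → not eligible.
Paid Family Leave — status temporary ✗ (requires full-time, part-time, or seasonal) → not eligible.
Sabbatical Program — status temporary ✓ (not excluded); service 671 days ≥ 90 days ✓; grade Band 1 < Band 4 ✗ → not eligible.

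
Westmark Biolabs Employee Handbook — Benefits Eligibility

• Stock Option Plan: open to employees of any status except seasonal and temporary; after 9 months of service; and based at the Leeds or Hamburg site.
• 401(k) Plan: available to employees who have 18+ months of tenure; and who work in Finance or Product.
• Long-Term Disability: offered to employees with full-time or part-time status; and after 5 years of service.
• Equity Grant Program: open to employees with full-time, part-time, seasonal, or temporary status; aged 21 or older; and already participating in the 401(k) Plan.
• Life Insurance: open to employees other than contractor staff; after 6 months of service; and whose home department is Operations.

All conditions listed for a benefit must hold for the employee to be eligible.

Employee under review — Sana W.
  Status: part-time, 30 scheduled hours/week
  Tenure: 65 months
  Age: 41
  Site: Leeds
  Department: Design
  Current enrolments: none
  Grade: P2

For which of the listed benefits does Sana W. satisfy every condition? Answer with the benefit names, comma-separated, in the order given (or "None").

Stock Option Plan — status part-time ✓ (not excluded); service 65 months ≥ 9 months ✓; site Leeds ✓ → eligible.
401(k) Plan — service 65 months ≥ 18 months ✓; dept Design ✗ → not eligible.
Long-Term Disability — status part-time ✓; service 65 months ≥ 5 years (≈1825 days) ✓ → eligible.
Equity Grant Program — status part-time ✓; age 41 ≥ 21 ✓; not enrolled in 401(k) Plan ✗ → not eligible.
Life Insurance — status part-time ✓ (not excluded); service 65 months ≥ 6 months ✓; dept Design ✗ → not eligible.

Stock Option Plan, Long-Term Disability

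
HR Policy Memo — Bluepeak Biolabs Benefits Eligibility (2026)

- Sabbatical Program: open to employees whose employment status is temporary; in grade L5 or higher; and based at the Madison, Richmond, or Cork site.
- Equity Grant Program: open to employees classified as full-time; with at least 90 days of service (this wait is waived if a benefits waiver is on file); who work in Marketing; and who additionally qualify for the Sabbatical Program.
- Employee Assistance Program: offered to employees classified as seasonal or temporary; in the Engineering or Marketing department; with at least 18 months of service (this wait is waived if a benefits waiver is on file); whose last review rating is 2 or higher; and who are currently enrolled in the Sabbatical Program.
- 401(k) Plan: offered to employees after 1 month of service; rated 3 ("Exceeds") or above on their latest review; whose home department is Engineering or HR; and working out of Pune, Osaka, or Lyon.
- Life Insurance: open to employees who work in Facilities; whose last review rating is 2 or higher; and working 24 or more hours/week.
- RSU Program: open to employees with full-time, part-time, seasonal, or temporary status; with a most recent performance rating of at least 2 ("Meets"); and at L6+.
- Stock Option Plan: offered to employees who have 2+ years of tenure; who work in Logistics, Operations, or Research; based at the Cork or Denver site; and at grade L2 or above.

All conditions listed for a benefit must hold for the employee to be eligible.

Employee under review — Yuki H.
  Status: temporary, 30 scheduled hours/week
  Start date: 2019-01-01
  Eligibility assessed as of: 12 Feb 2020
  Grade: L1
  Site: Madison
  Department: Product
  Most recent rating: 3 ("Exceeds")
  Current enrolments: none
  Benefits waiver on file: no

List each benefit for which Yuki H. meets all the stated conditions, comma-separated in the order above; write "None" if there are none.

Service from 2019-01-01 to 12 Feb 2020: 407 days.
Sabbatical Program — status temporary ✓; grade L1 < L5 ✗ → not eligible.
Equity Grant Program — status temporary ✗ (requires full-time) → not eligible.
Employee Assistance Program — status temporary ✓; dept Product ✗ → not eligible.
401(k) Plan — service 407 days ≥ 1 month (≈30 days) ✓; rating 3 ≥ 3 ✓; dept Product ✗ → not eligible.
Life Insurance — dept Product ✗ → not eligible.
RSU Program — status temporary ✓; rating 3 ≥ 2 ✓; grade L1 < L6 ✗ → not eligible.
Stock Option Plan — service 407 days < 2 years (≈730 days) ✗ → not eligible.

None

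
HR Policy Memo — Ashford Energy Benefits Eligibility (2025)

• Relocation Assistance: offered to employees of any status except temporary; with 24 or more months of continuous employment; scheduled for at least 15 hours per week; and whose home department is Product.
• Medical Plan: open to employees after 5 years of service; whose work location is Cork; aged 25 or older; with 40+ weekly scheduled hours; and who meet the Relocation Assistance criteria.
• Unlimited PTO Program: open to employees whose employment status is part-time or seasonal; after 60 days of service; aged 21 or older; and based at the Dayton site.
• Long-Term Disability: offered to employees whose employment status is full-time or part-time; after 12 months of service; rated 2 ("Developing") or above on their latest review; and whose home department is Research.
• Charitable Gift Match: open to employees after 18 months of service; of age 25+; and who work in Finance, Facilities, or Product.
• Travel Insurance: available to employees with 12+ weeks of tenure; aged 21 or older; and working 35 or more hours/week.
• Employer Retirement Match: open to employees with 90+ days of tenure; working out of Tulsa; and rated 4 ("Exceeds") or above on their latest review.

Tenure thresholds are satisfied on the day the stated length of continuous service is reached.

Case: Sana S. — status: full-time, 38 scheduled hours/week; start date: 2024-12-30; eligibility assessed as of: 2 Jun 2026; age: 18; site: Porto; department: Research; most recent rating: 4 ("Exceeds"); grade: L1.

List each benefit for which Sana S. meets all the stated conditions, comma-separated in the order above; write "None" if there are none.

Long-Term Disability

Service from 2024-12-30 to 2 Jun 2026: 519 days.
Relocation Assistance — status full-time ✓ (not excluded); service 519 days < 24 months (≈720 days) ✗ → not eligible.
Medical Plan — service 519 days < 5 years (≈1825 days) ✗ → not eligible.
Unlimited PTO Program — status full-time ✗ (requires part-time or seasonal) → not eligible.
Long-Term Disability — status full-time ✓; service 519 days ≥ 12 months (≈360 days) ✓; rating 4 ≥ 2 ✓; dept Research ✓ → eligible.
Charitable Gift Match — service 519 days < 18 months (≈540 days) ✗ → not eligible.
Travel Insurance — service 519 days ≥ 12 weeks (≈84 days) ✓; age 18 < 21 ✗ → not eligible.
Employer Retirement Match — service 519 days ≥ 90 days ✓; site Porto ✗ (not Tulsa) → not eligible.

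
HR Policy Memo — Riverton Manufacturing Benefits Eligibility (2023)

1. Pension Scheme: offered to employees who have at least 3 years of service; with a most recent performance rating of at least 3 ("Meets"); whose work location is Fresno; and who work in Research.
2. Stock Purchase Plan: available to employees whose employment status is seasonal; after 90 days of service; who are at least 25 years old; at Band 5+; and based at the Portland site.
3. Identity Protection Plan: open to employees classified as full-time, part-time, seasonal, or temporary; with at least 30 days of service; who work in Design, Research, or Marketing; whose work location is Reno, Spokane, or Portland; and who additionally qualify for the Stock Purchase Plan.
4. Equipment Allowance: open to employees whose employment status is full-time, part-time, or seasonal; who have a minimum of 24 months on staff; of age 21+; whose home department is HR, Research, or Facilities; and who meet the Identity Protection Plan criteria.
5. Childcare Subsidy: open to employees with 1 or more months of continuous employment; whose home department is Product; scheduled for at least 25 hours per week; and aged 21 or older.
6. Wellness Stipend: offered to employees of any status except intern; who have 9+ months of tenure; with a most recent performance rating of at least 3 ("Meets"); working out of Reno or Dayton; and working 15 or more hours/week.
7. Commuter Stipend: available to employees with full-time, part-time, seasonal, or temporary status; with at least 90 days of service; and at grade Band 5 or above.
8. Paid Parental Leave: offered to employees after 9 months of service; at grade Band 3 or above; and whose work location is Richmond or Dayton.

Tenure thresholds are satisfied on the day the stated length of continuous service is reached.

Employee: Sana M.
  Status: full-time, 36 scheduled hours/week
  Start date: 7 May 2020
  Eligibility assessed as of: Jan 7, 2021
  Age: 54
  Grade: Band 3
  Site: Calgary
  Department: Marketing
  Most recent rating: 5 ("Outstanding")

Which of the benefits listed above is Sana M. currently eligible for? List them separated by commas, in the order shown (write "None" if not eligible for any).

None

Service from 7 May 2020 to Jan 7, 2021: 245 days.
Pension Scheme — service 245 days < 3 years (≈1095 days) ✗ → not eligible.
Stock Purchase Plan — status full-time ✗ (requires seasonal) → not eligible.
Identity Protection Plan — status full-time ✓; service 245 days ≥ 30 days ✓; dept Marketing ✓; site Calgary ✗ (not Reno, Spokane, or Portland) → not eligible.
Equipment Allowance — status full-time ✓; service 245 days < 24 months (≈720 days) ✗ → not eligible.
Childcare Subsidy — service 245 days ≥ 1 month (≈30 days) ✓; dept Marketing ✗ → not eligible.
Wellness Stipend — status full-time ✓ (not excluded); service 245 days < 9 months (≈270 days) ✗ → not eligible.
Commuter Stipend — status full-time ✓; service 245 days ≥ 90 days ✓; grade Band 3 < Band 5 ✗ → not eligible.
Paid Parental Leave — service 245 days < 9 months (≈270 days) ✗ → not eligible.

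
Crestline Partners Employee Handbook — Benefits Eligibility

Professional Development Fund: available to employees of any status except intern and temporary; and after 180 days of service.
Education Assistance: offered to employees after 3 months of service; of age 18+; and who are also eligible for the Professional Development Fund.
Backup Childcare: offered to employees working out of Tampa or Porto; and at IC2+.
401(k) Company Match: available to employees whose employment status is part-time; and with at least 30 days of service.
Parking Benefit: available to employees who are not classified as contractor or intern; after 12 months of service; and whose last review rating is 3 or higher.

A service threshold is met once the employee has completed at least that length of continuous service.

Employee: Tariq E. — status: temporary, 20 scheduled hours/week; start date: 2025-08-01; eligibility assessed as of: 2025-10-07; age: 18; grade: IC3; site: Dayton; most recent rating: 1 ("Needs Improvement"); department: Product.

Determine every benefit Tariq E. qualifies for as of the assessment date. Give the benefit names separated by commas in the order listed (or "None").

None

Service from 2025-08-01 to 2025-10-07: 67 days.
Professional Development Fund — status temporary ✗ (excluded) → not eligible.
Education Assistance — service 67 days < 3 months (≈90 days) ✗ → not eligible.
Backup Childcare — site Dayton ✗ (not Tampa or Porto) → not eligible.
401(k) Company Match — status temporary ✗ (requires part-time) → not eligible.
Parking Benefit — status temporary ✓ (not excluded); service 67 days < 12 months (≈360 days) ✗ → not eligible.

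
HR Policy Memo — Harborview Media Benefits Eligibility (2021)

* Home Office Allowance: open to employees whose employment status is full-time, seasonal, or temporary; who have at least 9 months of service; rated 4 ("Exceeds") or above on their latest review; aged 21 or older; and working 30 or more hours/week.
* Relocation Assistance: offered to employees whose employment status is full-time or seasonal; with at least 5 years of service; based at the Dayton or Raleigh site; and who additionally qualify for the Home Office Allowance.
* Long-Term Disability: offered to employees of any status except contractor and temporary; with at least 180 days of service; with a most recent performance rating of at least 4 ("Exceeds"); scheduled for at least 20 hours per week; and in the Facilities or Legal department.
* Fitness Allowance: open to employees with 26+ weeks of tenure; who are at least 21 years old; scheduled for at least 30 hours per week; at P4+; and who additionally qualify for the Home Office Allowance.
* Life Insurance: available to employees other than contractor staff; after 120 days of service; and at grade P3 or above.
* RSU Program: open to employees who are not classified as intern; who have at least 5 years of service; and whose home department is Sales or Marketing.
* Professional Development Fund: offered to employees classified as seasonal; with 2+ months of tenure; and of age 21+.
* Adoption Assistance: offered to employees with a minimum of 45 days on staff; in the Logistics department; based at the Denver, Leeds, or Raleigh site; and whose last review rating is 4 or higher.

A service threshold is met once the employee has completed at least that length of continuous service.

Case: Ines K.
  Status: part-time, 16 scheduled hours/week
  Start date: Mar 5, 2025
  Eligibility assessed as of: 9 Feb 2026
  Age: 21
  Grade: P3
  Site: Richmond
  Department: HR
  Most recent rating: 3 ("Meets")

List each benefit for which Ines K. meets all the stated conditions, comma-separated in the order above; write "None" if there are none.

Life Insurance

Service from Mar 5, 2025 to 9 Feb 2026: 341 days.
Home Office Allowance — status part-time ✗ (requires full-time, seasonal, or temporary) → not eligible.
Relocation Assistance — status part-time ✗ (requires full-time or seasonal) → not eligible.
Long-Term Disability — status part-time ✓ (not excluded); service 341 days ≥ 180 days ✓; rating 3 < 4 ✗ → not eligible.
Fitness Allowance — service 341 days ≥ 26 weeks (≈182 days) ✓; age 21 ≥ 21 ✓; 16 hrs/wk < 30 ✗ → not eligible.
Life Insurance — status part-time ✓ (not excluded); service 341 days ≥ 120 days ✓; grade P3 ≥ P3 ✓ → eligible.
RSU Program — status part-time ✓ (not excluded); service 341 days < 5 years (≈1825 days) ✗ → not eligible.
Professional Development Fund — status part-time ✗ (requires seasonal) → not eligible.
Adoption Assistance — service 341 days ≥ 45 days ✓; dept HR ✗ → not eligible.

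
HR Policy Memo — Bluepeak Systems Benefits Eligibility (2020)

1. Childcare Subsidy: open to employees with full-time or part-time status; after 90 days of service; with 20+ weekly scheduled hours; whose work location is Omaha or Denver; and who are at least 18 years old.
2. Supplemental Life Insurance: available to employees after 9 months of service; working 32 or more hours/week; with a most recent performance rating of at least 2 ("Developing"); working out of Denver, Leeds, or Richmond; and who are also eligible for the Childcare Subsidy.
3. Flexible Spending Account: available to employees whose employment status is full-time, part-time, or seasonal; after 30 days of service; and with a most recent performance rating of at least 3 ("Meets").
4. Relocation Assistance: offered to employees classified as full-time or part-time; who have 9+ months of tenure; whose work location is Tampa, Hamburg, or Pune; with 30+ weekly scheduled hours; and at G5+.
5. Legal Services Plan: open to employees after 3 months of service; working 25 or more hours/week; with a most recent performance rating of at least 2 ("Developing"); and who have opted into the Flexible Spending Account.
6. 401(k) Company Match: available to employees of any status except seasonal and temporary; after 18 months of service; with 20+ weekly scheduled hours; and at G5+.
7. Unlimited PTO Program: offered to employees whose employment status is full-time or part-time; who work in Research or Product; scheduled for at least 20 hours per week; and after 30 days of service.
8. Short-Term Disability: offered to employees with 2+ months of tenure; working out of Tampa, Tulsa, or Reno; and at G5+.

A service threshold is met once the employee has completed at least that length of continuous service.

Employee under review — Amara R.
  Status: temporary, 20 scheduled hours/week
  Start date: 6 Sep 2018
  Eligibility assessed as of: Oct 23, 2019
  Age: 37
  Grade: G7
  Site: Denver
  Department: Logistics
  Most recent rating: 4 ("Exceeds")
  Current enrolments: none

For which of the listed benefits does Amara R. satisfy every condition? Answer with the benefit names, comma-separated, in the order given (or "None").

Service from 6 Sep 2018 to Oct 23, 2019: 412 days.
Childcare Subsidy — status temporary ✗ (requires full-time or part-time) → not eligible.
Supplemental Life Insurance — service 412 days ≥ 9 months (≈270 days) ✓; 20 hrs/wk < 32 ✗ → not eligible.
Flexible Spending Account — status temporary ✗ (requires full-time, part-time, or seasonal) → not eligible.
Relocation Assistance — status temporary ✗ (requires full-time or part-time) → not eligible.
Legal Services Plan — service 412 days ≥ 3 months (≈90 days) ✓; 20 hrs/wk < 25 ✗ → not eligible.
401(k) Company Match — status temporary ✗ (excluded) → not eligible.
Unlimited PTO Program — status temporary ✗ (requires full-time or part-time) → not eligible.
Short-Term Disability — service 412 days ≥ 2 months (≈60 days) ✓; site Denver ✗ (not Tampa, Tulsa, or Reno) → not eligible.

None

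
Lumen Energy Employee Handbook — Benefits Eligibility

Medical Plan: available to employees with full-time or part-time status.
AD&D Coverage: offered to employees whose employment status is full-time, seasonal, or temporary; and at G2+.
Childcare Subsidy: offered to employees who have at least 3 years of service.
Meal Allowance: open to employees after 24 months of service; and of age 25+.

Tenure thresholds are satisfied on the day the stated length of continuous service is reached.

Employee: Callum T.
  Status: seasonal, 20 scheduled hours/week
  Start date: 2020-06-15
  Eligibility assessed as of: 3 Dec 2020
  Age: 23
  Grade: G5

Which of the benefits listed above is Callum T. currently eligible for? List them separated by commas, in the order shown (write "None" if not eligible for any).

AD&D Coverage

Service from 2020-06-15 to 3 Dec 2020: 171 days.
Medical Plan — status seasonal ✗ (requires full-time or part-time) → not eligible.
AD&D Coverage — status seasonal ✓; grade G5 ≥ G2 ✓ → eligible.
Childcare Subsidy — service 171 days < 3 years (≈1095 days) ✗ → not eligible.
Meal Allowance — service 171 days < 24 months (≈720 days) ✗ → not eligible.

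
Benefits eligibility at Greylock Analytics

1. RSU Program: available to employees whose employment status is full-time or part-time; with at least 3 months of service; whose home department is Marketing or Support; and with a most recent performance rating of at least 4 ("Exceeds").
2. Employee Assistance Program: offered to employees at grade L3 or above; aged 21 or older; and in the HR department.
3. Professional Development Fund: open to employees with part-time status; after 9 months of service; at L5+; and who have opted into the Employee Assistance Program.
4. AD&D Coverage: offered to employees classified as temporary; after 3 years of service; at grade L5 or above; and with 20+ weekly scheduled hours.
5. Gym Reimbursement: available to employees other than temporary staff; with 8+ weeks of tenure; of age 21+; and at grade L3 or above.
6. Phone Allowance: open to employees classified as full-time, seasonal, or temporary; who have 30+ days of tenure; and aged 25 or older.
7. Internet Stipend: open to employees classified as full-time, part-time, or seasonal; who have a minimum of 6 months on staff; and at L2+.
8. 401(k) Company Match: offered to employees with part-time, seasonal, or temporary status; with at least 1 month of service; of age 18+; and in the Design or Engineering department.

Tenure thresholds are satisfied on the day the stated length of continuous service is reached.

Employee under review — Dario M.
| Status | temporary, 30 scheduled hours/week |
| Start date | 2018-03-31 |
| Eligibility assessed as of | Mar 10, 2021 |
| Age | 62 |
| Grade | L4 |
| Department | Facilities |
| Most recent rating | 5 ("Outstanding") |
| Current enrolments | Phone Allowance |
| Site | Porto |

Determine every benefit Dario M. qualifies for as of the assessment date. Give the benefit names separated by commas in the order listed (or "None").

Service from 2018-03-31 to Mar 10, 2021: 1075 days.
RSU Program — status temporary ✗ (requires full-time or part-time) → not eligible.
Employee Assistance Program — grade L4 ≥ L3 ✓; age 62 ≥ 21 ✓; dept Facilities ✗ → not eligible.
Professional Development Fund — status temporary ✗ (requires part-time) → not eligible.
AD&D Coverage — status temporary ✓; service 1075 days < 3 years (≈1095 days) ✗ → not eligible.
Gym Reimbursement — status temporary ✗ (excluded) → not eligible.
Phone Allowance — status temporary ✓; service 1075 days ≥ 30 days ✓; age 62 ≥ 25 ✓ → eligible.
Internet Stipend — status temporary ✗ (requires full-time, part-time, or seasonal) → not eligible.
401(k) Company Match — status temporary ✓; service 1075 days ≥ 1 month (≈30 days) ✓; age 62 ≥ 18 ✓; dept Facilities ✗ → not eligible.

Phone Allowance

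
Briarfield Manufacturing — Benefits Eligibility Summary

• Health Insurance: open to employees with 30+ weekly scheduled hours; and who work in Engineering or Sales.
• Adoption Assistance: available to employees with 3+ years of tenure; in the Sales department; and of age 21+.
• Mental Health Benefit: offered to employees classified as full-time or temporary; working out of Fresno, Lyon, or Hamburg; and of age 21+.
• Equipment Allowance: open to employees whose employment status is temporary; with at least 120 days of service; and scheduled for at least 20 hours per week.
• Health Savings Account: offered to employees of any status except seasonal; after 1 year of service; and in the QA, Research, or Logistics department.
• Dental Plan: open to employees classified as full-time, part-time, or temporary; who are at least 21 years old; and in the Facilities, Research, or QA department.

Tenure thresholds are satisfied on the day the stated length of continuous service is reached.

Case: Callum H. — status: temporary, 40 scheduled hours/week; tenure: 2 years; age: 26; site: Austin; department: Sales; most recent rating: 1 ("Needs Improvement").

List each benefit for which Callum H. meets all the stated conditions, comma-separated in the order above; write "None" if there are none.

Health Insurance — 40 hrs/wk ≥ 30 ✓; dept Sales ✓ → eligible.
Adoption Assistance — service 2 years < 3 years ✗ → not eligible.
Mental Health Benefit — status temporary ✓; site Austin ✗ (not Fresno, Lyon, or Hamburg) → not eligible.
Equipment Allowance — status temporary ✓; service 2 years ≥ 120 days ✓; 40 hrs/wk ≥ 20 ✓ → eligible.
Health Savings Account — status temporary ✓ (not excluded); service 2 years ≥ 1 year ✓; dept Sales ✗ → not eligible.
Dental Plan — status temporary ✓; age 26 ≥ 21 ✓; dept Sales ✗ → not eligible.

Health Insurance, Equipment Allowance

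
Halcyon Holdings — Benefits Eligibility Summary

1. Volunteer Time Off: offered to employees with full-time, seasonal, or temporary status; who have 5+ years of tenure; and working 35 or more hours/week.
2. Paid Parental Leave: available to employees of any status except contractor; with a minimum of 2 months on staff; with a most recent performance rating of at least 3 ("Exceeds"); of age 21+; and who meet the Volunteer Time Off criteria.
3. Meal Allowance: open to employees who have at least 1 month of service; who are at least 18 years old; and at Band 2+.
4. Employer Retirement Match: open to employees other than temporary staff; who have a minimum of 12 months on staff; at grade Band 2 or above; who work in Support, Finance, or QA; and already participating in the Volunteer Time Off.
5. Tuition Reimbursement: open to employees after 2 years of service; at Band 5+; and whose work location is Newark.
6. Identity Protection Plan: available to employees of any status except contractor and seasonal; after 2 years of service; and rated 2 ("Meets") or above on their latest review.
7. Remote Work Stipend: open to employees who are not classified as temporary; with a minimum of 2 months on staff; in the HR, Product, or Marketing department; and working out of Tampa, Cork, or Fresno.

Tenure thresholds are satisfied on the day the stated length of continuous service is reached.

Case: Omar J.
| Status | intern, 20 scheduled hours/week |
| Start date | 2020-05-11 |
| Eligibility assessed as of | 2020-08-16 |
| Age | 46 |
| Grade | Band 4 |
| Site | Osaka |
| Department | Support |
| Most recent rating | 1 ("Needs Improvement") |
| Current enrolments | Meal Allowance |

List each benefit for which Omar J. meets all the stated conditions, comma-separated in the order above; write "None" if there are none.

Service from 2020-05-11 to 2020-08-16: 97 days.
Volunteer Time Off — status intern ✗ (requires full-time, seasonal, or temporary) → not eligible.
Paid Parental Leave — status intern ✓ (not excluded); service 97 days ≥ 2 months (≈60 days) ✓; rating 1 < 3 ✗ → not eligible.
Meal Allowance — service 97 days ≥ 1 month (≈30 days) ✓; age 46 ≥ 18 ✓; grade Band 4 ≥ Band 2 ✓ → eligible.
Employer Retirement Match — status intern ✓ (not excluded); service 97 days < 12 months (≈360 days) ✗ → not eligible.
Tuition Reimbursement — service 97 days < 2 years (≈730 days) ✗ → not eligible.
Identity Protection Plan — status intern ✓ (not excluded); service 97 days < 2 years (≈730 days) ✗ → not eligible.
Remote Work Stipend — status intern ✓ (not excluded); service 97 days ≥ 2 months (≈60 days) ✓; dept Support ✗ → not eligible.

Meal Allowance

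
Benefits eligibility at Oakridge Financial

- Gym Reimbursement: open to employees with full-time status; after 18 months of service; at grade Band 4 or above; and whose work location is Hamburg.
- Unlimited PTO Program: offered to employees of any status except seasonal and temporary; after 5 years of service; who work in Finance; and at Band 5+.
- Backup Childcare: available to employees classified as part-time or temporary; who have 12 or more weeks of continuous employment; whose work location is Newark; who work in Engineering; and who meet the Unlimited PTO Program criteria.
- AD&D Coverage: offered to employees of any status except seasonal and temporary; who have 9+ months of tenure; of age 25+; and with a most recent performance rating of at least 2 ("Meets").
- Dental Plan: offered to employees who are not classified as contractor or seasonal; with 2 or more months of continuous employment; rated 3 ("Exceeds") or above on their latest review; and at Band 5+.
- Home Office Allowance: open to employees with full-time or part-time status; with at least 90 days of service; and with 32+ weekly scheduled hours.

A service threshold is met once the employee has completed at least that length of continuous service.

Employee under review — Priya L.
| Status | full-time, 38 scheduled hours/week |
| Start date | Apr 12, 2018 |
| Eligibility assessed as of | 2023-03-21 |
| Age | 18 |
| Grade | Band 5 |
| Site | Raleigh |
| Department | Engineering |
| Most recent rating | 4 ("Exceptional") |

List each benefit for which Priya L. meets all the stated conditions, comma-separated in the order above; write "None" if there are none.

Dental Plan, Home Office Allowance

Service from Apr 12, 2018 to 2023-03-21: 1804 days.
Gym Reimbursement — status full-time ✓; service 1804 days ≥ 18 months (≈540 days) ✓; grade Band 5 ≥ Band 4 ✓; site Raleigh ✗ (not Hamburg) → not eligible.
Unlimited PTO Program — status full-time ✓ (not excluded); service 1804 days < 5 years (≈1825 days) ✗ → not eligible.
Backup Childcare — status full-time ✗ (requires part-time or temporary) → not eligible.
AD&D Coverage — status full-time ✓ (not excluded); service 1804 days ≥ 9 months (≈270 days) ✓; age 18 < 25 ✗ → not eligible.
Dental Plan — status full-time ✓ (not excluded); service 1804 days ≥ 2 months (≈60 days) ✓; rating 4 ≥ 3 ✓; grade Band 5 ≥ Band 5 ✓ → eligible.
Home Office Allowance — status full-time ✓; service 1804 days ≥ 90 days ✓; 38 hrs/wk ≥ 32 ✓ → eligible.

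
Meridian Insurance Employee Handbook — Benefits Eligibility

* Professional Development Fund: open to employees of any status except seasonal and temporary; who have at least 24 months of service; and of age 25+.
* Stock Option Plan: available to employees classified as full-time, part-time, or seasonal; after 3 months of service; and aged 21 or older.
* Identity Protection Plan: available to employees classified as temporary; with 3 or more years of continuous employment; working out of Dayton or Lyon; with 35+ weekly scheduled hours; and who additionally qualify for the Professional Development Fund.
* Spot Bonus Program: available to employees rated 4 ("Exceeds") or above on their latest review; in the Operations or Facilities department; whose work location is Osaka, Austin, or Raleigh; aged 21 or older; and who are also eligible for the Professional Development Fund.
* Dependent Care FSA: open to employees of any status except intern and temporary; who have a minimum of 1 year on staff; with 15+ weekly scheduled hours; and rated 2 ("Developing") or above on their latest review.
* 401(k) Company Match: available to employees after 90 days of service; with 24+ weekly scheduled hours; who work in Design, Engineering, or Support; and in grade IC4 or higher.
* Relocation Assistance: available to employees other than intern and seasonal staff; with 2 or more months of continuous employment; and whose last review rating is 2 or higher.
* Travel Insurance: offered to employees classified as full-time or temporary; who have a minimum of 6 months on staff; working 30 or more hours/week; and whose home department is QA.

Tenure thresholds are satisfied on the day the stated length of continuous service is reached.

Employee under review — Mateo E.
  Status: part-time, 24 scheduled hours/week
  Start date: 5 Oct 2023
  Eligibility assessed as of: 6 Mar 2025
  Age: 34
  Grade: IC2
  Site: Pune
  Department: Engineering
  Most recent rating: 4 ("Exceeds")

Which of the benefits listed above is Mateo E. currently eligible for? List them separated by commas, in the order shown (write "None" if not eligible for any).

Service from 5 Oct 2023 to 6 Mar 2025: 518 days.
Professional Development Fund — status part-time ✓ (not excluded); service 518 days < 24 months (≈720 days) ✗ → not eligible.
Stock Option Plan — status part-time ✓; service 518 days ≥ 3 months (≈90 days) ✓; age 34 ≥ 21 ✓ → eligible.
Identity Protection Plan — status part-time ✗ (requires temporary) → not eligible.
Spot Bonus Program — rating 4 ≥ 4 ✓; dept Engineering ✗ → not eligible.
Dependent Care FSA — status part-time ✓ (not excluded); service 518 days ≥ 1 year (≈365 days) ✓; 24 hrs/wk ≥ 15 ✓; rating 4 ≥ 2 ✓ → eligible.
401(k) Company Match — service 518 days ≥ 90 days ✓; 24 hrs/wk ≥ 24 ✓; dept Engineering ✓; grade IC2 < IC4 ✗ → not eligible.
Relocation Assistance — status part-time ✓ (not excluded); service 518 days ≥ 2 months (≈60 days) ✓; rating 4 ≥ 2 ✓ → eligible.
Travel Insurance — status part-time ✗ (requires full-time or temporary) → not eligible.

Stock Option Plan, Dependent Care FSA, Relocation Assistance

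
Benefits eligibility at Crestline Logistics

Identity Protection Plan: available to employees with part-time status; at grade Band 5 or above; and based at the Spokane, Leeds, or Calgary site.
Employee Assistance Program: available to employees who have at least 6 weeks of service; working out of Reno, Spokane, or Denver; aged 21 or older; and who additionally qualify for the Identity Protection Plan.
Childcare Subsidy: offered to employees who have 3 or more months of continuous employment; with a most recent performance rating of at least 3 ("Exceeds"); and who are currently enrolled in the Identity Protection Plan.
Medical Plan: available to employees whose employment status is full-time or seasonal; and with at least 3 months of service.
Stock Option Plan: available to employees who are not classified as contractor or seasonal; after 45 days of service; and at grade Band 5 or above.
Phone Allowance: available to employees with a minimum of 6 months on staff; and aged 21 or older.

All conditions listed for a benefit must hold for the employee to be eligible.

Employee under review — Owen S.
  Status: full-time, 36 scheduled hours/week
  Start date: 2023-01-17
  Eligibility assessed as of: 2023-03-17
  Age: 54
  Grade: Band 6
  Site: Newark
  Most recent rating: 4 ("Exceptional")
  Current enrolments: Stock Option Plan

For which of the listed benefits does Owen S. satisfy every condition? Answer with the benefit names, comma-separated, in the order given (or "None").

Service from 2023-01-17 to 2023-03-17: 59 days.
Identity Protection Plan — status full-time ✗ (requires part-time) → not eligible.
Employee Assistance Program — service 59 days ≥ 6 weeks (≈42 days) ✓; site Newark ✗ (not Reno, Spokane, or Denver) → not eligible.
Childcare Subsidy — service 59 days < 3 months (≈90 days) ✗ → not eligible.
Medical Plan — status full-time ✓; service 59 days < 3 months (≈90 days) ✗ → not eligible.
Stock Option Plan — status full-time ✓ (not excluded); service 59 days ≥ 45 days ✓; grade Band 6 ≥ Band 5 ✓ → eligible.
Phone Allowance — service 59 days < 6 months (≈180 days) ✗ → not eligible.

Stock Option Plan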